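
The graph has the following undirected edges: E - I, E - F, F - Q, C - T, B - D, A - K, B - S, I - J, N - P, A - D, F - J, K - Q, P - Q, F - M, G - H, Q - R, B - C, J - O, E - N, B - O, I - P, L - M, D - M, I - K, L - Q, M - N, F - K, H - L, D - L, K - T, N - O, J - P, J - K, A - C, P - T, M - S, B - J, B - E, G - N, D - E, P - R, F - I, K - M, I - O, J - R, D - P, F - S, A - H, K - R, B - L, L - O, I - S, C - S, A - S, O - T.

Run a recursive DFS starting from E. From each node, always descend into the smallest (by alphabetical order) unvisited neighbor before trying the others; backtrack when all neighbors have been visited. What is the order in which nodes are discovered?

Visit E
E → B
B → C
C → A
A → D
D → L
L → H
H → G
G → N
N → M
M → F
F → I
I → J
J → K
K → Q
Q → P
P → R
P → T
T → O
I → S

E, B, C, A, D, L, H, G, N, M, F, I, J, K, Q, P, R, T, O, S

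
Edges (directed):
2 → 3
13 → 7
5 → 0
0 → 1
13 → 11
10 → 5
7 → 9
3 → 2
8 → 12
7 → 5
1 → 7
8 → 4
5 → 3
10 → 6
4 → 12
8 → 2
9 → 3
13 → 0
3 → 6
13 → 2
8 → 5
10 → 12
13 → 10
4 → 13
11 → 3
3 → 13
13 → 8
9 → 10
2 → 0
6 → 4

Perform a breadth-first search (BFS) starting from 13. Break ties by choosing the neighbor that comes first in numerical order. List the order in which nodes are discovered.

13, 0, 2, 7, 8, 10, 11, 1, 3, 5, 9, 4, 12, 6

Visit 13; enqueue 0, 2, 7, 8, 10, 11 → queue [0, 2, 7, 8, 10, 11]
Visit 0; enqueue 1 → queue [2, 7, 8, 10, 11, 1]
Visit 2; enqueue 3 → queue [7, 8, 10, 11, 1, 3]
Visit 7; enqueue 5, 9 → queue [8, 10, 11, 1, 3, 5, 9]
Visit 8; enqueue 4, 12 → queue [10, 11, 1, 3, 5, 9, 4, 12]
Visit 10; enqueue 6 → queue [11, 1, 3, 5, 9, 4, 12, 6]
Visit 11 → queue [1, 3, 5, 9, 4, 12, 6]
Visit 1 → queue [3, 5, 9, 4, 12, 6]
Visit 3 → queue [5, 9, 4, 12, 6]
Visit 5 → queue [9, 4, 12, 6]
Visit 9 → queue [4, 12, 6]
Visit 4 → queue [12, 6]
Visit 12 → queue [6]
Visit 6 → queue []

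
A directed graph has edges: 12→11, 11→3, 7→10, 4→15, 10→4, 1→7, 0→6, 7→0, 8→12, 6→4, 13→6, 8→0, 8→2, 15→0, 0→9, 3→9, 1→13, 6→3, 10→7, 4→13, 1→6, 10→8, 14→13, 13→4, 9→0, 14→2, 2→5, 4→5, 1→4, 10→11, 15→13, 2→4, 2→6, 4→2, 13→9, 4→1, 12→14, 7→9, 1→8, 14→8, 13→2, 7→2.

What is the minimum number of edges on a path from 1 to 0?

2

Level 0: 1
Level 1: 4, 6, 7, 8, 13
Level 2: 0, 2, 3, 5, 9, 10, 12, 15
Level 3: 11, 14
0 first appears at level 2.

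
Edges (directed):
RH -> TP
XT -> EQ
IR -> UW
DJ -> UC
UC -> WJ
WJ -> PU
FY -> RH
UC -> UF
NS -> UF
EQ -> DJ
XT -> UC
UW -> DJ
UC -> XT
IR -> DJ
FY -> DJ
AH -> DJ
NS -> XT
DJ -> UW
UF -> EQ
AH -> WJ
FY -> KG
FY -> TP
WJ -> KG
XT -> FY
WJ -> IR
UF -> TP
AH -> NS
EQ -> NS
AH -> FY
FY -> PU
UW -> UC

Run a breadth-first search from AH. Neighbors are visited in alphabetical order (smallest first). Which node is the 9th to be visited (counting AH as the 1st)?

PU

Visit AH; enqueue DJ, FY, NS, WJ → queue [DJ, FY, NS, WJ]
Visit DJ; enqueue UC, UW → queue [FY, NS, WJ, UC, UW]
Visit FY; enqueue KG, PU, RH, TP → queue [NS, WJ, UC, UW, KG, PU, RH, TP]
Visit NS; enqueue UF, XT → queue [WJ, UC, UW, KG, PU, RH, TP, UF, XT]
Visit WJ; enqueue IR → queue [UC, UW, KG, PU, RH, TP, UF, XT, IR]
Visit UC → queue [UW, KG, PU, RH, TP, UF, XT, IR]
Visit UW → queue [KG, PU, RH, TP, UF, XT, IR]
Visit KG → queue [PU, RH, TP, UF, XT, IR]
Visit PU → queue [RH, TP, UF, XT, IR]
Visit RH → queue [TP, UF, XT, IR]
Visit TP → queue [UF, XT, IR]
Visit UF; enqueue EQ → queue [XT, IR, EQ]
Visit XT → queue [IR, EQ]
Visit IR → queue [EQ]
Visit EQ → queue []

Visit order: AH, DJ, FY, NS, WJ, UC, UW, KG, PU, RH, TP, UF, XT, IR, EQ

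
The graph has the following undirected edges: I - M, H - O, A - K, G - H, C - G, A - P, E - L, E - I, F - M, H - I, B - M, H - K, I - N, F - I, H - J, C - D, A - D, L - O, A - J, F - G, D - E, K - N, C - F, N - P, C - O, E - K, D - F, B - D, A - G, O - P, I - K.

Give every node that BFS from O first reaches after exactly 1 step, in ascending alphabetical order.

C, H, L, P

Level 0: O
Level 1: C, H, L, P
Level 2: A, D, E, F, G, I, J, K, N
Level 3: B, M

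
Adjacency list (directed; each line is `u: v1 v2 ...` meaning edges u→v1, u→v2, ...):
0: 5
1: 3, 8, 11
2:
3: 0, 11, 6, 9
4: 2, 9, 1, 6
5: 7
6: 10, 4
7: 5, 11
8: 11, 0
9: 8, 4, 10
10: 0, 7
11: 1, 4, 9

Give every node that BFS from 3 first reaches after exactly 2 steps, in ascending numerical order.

Level 0: 3
Level 1: 0, 6, 9, 11
Level 2: 1, 4, 5, 8, 10
Level 3: 2, 7

1, 4, 5, 8, 10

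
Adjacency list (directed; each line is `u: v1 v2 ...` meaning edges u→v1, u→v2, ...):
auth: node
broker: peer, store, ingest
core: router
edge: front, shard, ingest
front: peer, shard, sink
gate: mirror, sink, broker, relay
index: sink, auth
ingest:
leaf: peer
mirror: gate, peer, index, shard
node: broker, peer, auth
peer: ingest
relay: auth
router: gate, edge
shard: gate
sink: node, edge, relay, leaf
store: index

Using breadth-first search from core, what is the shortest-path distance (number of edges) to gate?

Level 0: core
Level 1: router
Level 2: edge, gate
Level 3: broker, front, ingest, mirror, relay, shard, sink
Level 4: auth, index, leaf, node, peer, store
gate first appears at level 2.

2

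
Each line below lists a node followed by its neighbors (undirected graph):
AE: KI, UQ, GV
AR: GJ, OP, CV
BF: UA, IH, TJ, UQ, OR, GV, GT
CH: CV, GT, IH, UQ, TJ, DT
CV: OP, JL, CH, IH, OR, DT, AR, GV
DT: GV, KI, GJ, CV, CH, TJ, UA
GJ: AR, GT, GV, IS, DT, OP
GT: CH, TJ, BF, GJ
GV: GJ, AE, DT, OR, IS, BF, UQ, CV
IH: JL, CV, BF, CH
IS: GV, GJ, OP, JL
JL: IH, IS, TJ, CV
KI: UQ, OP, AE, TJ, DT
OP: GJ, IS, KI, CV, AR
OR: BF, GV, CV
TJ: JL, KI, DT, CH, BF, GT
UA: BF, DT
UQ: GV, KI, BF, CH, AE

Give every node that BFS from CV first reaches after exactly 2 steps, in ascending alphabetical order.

AE, BF, GJ, GT, IS, KI, TJ, UA, UQ

Level 0: CV
Level 1: AR, CH, DT, GV, IH, JL, OP, OR
Level 2: AE, BF, GJ, GT, IS, KI, TJ, UA, UQ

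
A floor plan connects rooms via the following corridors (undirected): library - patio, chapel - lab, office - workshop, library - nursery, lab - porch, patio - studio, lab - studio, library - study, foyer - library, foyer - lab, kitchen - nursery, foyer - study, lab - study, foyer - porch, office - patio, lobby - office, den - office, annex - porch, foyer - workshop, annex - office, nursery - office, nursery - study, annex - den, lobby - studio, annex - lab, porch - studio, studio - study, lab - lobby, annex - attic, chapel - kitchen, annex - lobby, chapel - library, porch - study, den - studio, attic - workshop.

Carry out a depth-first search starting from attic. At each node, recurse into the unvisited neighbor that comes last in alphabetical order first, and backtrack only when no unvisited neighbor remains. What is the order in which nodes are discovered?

Visit attic
attic → workshop
workshop → office
office → patio
patio → studio
studio → study
study → porch
porch → lab
lab → lobby
lobby → annex
annex → den
lab → foyer
foyer → library
library → nursery
nursery → kitchen
kitchen → chapel

attic workshop office patio studio study porch lab lobby annex den foyer library nursery kitchen chapel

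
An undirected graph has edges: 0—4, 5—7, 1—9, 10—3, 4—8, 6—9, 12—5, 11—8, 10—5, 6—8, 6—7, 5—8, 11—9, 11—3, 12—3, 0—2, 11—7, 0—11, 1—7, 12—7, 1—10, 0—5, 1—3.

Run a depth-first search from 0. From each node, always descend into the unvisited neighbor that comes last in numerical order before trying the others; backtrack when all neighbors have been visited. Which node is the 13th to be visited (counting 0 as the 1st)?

2

Visit 0
0 → 11
11 → 9
9 → 6
6 → 8
8 → 5
5 → 12
12 → 7
7 → 1
1 → 10
10 → 3
8 → 4
0 → 2

Visit order: 0, 11, 9, 6, 8, 5, 12, 7, 1, 10, 3, 4, 2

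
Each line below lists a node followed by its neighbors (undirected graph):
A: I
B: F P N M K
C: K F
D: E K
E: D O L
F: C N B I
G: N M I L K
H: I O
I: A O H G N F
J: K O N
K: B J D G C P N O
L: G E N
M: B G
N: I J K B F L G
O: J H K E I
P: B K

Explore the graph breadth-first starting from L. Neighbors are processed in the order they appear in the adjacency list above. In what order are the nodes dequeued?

Visit L; enqueue G, E, N → queue [G, E, N]
Visit G; enqueue M, I, K → queue [E, N, M, I, K]
Visit E; enqueue D, O → queue [N, M, I, K, D, O]
Visit N; enqueue J, B, F → queue [M, I, K, D, O, J, B, F]
Visit M → queue [I, K, D, O, J, B, F]
Visit I; enqueue A, H → queue [K, D, O, J, B, F, A, H]
Visit K; enqueue C, P → queue [D, O, J, B, F, A, H, C, P]
Visit D → queue [O, J, B, F, A, H, C, P]
Visit O → queue [J, B, F, A, H, C, P]
Visit J → queue [B, F, A, H, C, P]
Visit B → queue [F, A, H, C, P]
Visit F → queue [A, H, C, P]
Visit A → queue [H, C, P]
Visit H → queue [C, P]
Visit C → queue [P]
Visit P → queue []

L G E N M I K D O J B F A H C P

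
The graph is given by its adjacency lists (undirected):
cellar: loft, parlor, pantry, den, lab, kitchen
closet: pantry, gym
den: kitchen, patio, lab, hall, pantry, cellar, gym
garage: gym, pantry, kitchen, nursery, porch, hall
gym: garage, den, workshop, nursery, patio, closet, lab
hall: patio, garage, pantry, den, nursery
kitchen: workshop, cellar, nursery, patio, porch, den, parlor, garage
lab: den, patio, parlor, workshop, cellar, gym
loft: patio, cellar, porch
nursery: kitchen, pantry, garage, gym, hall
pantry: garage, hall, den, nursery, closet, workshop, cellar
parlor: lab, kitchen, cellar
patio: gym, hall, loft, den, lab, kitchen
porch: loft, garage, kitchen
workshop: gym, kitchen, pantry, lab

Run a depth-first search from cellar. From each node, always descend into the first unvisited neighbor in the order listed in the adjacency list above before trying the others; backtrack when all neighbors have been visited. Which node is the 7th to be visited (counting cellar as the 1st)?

Visit cellar
cellar → loft
loft → patio
patio → gym
gym → garage
garage → pantry
pantry → hall
hall → den
den → kitchen
kitchen → workshop
workshop → lab
lab → parlor
kitchen → nursery
kitchen → porch
pantry → closet

Visit order: cellar, loft, patio, gym, garage, pantry, hall, den, kitchen, workshop, lab, parlor, nursery, porch, closet

hall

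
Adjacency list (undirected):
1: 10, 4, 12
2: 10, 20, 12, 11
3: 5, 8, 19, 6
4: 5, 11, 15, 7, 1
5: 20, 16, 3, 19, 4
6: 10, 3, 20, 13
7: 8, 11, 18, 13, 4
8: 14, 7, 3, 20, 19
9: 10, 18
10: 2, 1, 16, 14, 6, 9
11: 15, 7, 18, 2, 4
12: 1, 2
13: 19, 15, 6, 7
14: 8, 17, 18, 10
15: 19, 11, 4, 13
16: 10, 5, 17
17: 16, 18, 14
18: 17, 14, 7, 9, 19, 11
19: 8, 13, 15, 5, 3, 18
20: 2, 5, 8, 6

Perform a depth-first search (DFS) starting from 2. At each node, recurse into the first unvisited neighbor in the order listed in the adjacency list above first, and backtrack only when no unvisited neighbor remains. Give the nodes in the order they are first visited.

Visit 2
2 → 10
10 → 1
1 → 4
4 → 5
5 → 20
20 → 8
8 → 14
14 → 17
17 → 16
17 → 18
18 → 7
7 → 11
11 → 15
15 → 19
19 → 13
13 → 6
6 → 3
18 → 9
1 → 12

2, 10, 1, 4, 5, 20, 8, 14, 17, 16, 18, 7, 11, 15, 19, 13, 6, 3, 9, 12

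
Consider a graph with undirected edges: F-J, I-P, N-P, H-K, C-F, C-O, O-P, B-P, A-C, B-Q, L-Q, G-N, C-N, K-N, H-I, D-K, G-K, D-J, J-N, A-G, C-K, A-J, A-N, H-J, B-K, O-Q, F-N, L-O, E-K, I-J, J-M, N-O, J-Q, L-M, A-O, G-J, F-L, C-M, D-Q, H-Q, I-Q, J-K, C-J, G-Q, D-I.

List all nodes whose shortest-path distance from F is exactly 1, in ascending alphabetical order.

C, J, L, N

Level 0: F
Level 1: C, J, L, N
Level 2: A, D, G, H, I, K, M, O, P, Q
Level 3: B, E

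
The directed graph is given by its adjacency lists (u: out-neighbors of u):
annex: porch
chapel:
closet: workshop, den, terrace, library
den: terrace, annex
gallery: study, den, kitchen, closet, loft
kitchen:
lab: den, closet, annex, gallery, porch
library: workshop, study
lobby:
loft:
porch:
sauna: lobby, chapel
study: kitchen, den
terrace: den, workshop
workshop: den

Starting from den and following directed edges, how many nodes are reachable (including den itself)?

BFS from den visits: den, terrace, annex, workshop, porch
Reachable nodes: 5 of 15 total.

5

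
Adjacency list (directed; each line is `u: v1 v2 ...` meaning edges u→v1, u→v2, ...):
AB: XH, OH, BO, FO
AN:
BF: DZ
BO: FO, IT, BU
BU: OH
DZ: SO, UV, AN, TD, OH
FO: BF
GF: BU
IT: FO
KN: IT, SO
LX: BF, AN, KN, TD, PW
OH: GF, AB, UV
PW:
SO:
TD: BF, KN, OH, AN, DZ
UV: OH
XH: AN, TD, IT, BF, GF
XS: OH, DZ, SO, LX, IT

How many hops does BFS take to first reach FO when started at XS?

Level 0: XS
Level 1: DZ, IT, LX, OH, SO
Level 2: AB, AN, BF, FO, GF, KN, PW, TD, UV
Level 3: BO, BU, XH
FO first appears at level 2.

2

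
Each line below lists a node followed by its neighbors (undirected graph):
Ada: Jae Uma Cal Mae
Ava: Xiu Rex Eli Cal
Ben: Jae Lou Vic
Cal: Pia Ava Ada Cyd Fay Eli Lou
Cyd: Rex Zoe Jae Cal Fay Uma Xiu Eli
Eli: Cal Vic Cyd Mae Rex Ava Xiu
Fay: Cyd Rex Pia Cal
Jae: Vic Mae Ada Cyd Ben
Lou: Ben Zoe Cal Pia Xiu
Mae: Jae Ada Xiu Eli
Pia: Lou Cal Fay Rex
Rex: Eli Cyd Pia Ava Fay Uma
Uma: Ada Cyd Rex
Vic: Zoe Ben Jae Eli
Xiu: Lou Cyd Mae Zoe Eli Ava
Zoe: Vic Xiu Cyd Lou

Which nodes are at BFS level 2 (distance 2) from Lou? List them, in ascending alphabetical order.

Level 0: Lou
Level 1: Ben, Cal, Pia, Xiu, Zoe
Level 2: Ada, Ava, Cyd, Eli, Fay, Jae, Mae, Rex, Vic
Level 3: Uma

Ada, Ava, Cyd, Eli, Fay, Jae, Mae, Rex, Vic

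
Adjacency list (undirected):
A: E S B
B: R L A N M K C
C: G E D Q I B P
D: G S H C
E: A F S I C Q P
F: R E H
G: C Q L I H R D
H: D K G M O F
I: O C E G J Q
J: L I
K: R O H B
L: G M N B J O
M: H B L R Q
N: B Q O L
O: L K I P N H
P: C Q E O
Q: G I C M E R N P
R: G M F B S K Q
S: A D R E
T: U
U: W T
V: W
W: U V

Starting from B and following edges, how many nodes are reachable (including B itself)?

19

BFS from B visits: B, R, L, A, N, M, K, C, G, F, S, Q, J, O, E, H, D, I, P
Reachable nodes: 19 of 23 total.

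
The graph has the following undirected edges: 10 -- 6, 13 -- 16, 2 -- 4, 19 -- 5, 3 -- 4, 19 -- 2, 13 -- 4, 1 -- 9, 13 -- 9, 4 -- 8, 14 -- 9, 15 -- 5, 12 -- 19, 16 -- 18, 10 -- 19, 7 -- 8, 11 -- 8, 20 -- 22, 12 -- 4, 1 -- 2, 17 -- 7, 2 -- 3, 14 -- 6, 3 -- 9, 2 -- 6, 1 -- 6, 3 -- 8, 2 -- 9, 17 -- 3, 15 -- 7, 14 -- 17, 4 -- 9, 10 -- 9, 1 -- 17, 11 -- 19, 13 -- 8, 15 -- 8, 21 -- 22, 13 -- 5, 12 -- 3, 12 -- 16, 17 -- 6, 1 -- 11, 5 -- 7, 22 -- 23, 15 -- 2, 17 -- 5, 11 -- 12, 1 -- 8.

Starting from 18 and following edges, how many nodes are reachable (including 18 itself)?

19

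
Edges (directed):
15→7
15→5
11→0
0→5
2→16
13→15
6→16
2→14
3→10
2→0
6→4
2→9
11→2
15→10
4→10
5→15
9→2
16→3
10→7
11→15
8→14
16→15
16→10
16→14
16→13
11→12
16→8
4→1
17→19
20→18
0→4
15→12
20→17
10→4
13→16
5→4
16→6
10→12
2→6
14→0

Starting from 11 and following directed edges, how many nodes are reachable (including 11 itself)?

17

BFS from 11 visits: 11, 15, 12, 2, 0, 10, 7, 5, 16, 14, 9, 6, 4, 13, 8, 3, 1
Reachable nodes: 17 of 21 total.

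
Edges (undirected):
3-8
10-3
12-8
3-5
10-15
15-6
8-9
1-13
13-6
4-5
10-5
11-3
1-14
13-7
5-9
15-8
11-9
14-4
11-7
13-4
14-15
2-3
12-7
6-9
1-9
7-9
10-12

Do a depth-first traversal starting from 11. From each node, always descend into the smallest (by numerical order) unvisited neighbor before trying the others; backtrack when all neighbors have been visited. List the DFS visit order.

11, 3, 2, 5, 4, 13, 1, 9, 6, 15, 8, 12, 7, 10, 14

Visit 11
11 → 3
3 → 2
3 → 5
5 → 4
4 → 13
13 → 1
1 → 9
9 → 6
6 → 15
15 → 8
8 → 12
12 → 7
12 → 10
15 → 14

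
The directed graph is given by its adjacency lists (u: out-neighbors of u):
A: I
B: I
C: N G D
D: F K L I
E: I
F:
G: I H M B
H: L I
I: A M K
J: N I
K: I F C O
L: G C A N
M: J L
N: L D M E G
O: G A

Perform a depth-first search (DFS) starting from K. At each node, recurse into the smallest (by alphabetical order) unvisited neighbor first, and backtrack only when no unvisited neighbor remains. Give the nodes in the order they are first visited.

K C D F I A M J N E G B H L O

Visit K
K → C
C → D
D → F
D → I
I → A
I → M
M → J
J → N
N → E
N → G
G → B
G → H
H → L
K → O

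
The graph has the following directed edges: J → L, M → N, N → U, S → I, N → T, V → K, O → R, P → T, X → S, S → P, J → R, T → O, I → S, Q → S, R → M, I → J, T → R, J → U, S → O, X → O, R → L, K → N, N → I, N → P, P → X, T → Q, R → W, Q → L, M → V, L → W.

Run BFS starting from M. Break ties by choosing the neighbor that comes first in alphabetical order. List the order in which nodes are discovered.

M N V I P T U K J S X O Q R L W

Visit M; enqueue N, V → queue [N, V]
Visit N; enqueue I, P, T, U → queue [V, I, P, T, U]
Visit V; enqueue K → queue [I, P, T, U, K]
Visit I; enqueue J, S → queue [P, T, U, K, J, S]
Visit P; enqueue X → queue [T, U, K, J, S, X]
Visit T; enqueue O, Q, R → queue [U, K, J, S, X, O, Q, R]
Visit U → queue [K, J, S, X, O, Q, R]
Visit K → queue [J, S, X, O, Q, R]
Visit J; enqueue L → queue [S, X, O, Q, R, L]
Visit S → queue [X, O, Q, R, L]
Visit X → queue [O, Q, R, L]
Visit O → queue [Q, R, L]
Visit Q → queue [R, L]
Visit R; enqueue W → queue [L, W]
Visit L → queue [W]
Visit W → queue []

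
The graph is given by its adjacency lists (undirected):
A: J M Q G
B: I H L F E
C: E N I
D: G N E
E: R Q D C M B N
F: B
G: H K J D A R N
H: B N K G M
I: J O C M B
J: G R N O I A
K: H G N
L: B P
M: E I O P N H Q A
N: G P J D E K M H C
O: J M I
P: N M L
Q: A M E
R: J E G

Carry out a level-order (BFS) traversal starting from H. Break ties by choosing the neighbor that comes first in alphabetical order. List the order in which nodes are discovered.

Visit H; enqueue B, G, K, M, N → queue [B, G, K, M, N]
Visit B; enqueue E, F, I, L → queue [G, K, M, N, E, F, I, L]
Visit G; enqueue A, D, J, R → queue [K, M, N, E, F, I, L, A, D, J, R]
Visit K → queue [M, N, E, F, I, L, A, D, J, R]
Visit M; enqueue O, P, Q → queue [N, E, F, I, L, A, D, J, R, O, P, Q]
Visit N; enqueue C → queue [E, F, I, L, A, D, J, R, O, P, Q, C]
Visit E → queue [F, I, L, A, D, J, R, O, P, Q, C]
Visit F → queue [I, L, A, D, J, R, O, P, Q, C]
Visit I → queue [L, A, D, J, R, O, P, Q, C]
Visit L → queue [A, D, J, R, O, P, Q, C]
Visit A → queue [D, J, R, O, P, Q, C]
Visit D → queue [J, R, O, P, Q, C]
Visit J → queue [R, O, P, Q, C]
Visit R → queue [O, P, Q, C]
Visit O → queue [P, Q, C]
Visit P → queue [Q, C]
Visit Q → queue [C]
Visit C → queue []

H → B → G → K → M → N → E → F → I → L → A → D → J → R → O → P → Q → C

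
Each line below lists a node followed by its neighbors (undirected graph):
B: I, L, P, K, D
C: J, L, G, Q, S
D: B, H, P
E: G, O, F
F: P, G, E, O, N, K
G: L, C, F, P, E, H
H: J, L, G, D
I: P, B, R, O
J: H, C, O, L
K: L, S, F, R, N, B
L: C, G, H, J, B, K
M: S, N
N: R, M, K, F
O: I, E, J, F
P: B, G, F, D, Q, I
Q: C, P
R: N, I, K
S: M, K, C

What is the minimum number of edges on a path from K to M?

2

Level 0: K
Level 1: B, F, L, N, R, S
Level 2: C, D, E, G, H, I, J, M, O, P
Level 3: Q
M first appears at level 2.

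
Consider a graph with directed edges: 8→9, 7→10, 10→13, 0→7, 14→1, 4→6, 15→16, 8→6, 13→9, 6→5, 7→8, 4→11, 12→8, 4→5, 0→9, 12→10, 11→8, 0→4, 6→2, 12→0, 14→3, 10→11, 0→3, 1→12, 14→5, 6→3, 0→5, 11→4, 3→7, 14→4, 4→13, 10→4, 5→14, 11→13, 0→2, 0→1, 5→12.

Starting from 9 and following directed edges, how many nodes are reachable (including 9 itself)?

BFS from 9 visits: 9
Reachable nodes: 1 of 17 total.

1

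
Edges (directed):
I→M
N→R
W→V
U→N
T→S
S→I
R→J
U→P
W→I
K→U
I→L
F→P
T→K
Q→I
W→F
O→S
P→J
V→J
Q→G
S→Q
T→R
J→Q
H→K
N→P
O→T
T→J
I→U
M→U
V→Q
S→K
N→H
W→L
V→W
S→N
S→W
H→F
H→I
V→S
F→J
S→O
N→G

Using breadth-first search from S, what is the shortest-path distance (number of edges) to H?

Level 0: S
Level 1: I, K, N, O, Q, W
Level 2: F, G, H, L, M, P, R, T, U, V
Level 3: J
H first appears at level 2.

2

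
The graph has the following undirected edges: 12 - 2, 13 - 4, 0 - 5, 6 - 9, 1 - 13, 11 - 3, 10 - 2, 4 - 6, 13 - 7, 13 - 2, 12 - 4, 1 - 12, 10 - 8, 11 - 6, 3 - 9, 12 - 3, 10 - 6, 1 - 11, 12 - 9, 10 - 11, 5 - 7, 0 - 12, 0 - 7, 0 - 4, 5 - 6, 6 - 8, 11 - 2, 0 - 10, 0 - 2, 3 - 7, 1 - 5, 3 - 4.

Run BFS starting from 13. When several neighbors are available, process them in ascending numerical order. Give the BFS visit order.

13 -> 1 -> 2 -> 4 -> 7 -> 5 -> 11 -> 12 -> 0 -> 10 -> 3 -> 6 -> 9 -> 8

Visit 13; enqueue 1, 2, 4, 7 → queue [1, 2, 4, 7]
Visit 1; enqueue 5, 11, 12 → queue [2, 4, 7, 5, 11, 12]
Visit 2; enqueue 0, 10 → queue [4, 7, 5, 11, 12, 0, 10]
Visit 4; enqueue 3, 6 → queue [7, 5, 11, 12, 0, 10, 3, 6]
Visit 7 → queue [5, 11, 12, 0, 10, 3, 6]
Visit 5 → queue [11, 12, 0, 10, 3, 6]
Visit 11 → queue [12, 0, 10, 3, 6]
Visit 12; enqueue 9 → queue [0, 10, 3, 6, 9]
Visit 0 → queue [10, 3, 6, 9]
Visit 10; enqueue 8 → queue [3, 6, 9, 8]
Visit 3 → queue [6, 9, 8]
Visit 6 → queue [9, 8]
Visit 9 → queue [8]
Visit 8 → queue []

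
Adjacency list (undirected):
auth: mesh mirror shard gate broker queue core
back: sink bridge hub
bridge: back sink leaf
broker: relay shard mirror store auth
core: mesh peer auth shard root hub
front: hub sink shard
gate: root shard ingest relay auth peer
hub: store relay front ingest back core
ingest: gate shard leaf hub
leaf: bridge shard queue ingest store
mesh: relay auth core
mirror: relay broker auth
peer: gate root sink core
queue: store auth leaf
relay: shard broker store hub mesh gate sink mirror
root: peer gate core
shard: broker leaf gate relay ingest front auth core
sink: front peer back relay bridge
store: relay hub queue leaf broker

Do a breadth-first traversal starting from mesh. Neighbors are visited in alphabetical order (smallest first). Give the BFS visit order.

Visit mesh; enqueue auth, core, relay → queue [auth, core, relay]
Visit auth; enqueue broker, gate, mirror, queue, shard → queue [core, relay, broker, gate, mirror, queue, shard]
Visit core; enqueue hub, peer, root → queue [relay, broker, gate, mirror, queue, shard, hub, peer, root]
Visit relay; enqueue sink, store → queue [broker, gate, mirror, queue, shard, hub, peer, root, sink, store]
Visit broker → queue [gate, mirror, queue, shard, hub, peer, root, sink, store]
Visit gate; enqueue ingest → queue [mirror, queue, shard, hub, peer, root, sink, store, ingest]
Visit mirror → queue [queue, shard, hub, peer, root, sink, store, ingest]
Visit queue; enqueue leaf → queue [shard, hub, peer, root, sink, store, ingest, leaf]
Visit shard; enqueue front → queue [hub, peer, root, sink, store, ingest, leaf, front]
Visit hub; enqueue back → queue [peer, root, sink, store, ingest, leaf, front, back]
Visit peer → queue [root, sink, store, ingest, leaf, front, back]
Visit root → queue [sink, store, ingest, leaf, front, back]
Visit sink; enqueue bridge → queue [store, ingest, leaf, front, back, bridge]
Visit store → queue [ingest, leaf, front, back, bridge]
Visit ingest → queue [leaf, front, back, bridge]
Visit leaf → queue [front, back, bridge]
Visit front → queue [back, bridge]
Visit back → queue [bridge]
Visit bridge → queue []

mesh, auth, core, relay, broker, gate, mirror, queue, shard, hub, peer, root, sink, store, ingest, leaf, front, back, bridge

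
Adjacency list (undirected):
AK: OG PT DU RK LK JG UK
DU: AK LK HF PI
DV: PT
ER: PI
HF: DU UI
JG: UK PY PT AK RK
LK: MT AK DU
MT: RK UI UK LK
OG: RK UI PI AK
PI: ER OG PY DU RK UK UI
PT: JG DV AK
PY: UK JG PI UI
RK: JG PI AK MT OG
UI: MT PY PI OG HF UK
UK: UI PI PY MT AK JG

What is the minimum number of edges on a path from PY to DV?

Level 0: PY
Level 1: JG, PI, UI, UK
Level 2: AK, DU, ER, HF, MT, OG, PT, RK
Level 3: DV, LK
DV first appears at level 3.

3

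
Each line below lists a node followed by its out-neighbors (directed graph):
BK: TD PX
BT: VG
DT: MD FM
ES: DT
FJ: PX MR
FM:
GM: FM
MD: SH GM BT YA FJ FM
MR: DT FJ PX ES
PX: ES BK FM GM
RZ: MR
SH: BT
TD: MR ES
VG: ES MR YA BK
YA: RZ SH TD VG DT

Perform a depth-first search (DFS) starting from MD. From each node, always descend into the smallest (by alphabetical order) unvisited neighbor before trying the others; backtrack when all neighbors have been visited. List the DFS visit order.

Visit MD
MD → BT
BT → VG
VG → BK
BK → PX
PX → ES
ES → DT
DT → FM
PX → GM
BK → TD
TD → MR
MR → FJ
VG → YA
YA → RZ
YA → SH

MD -> BT -> VG -> BK -> PX -> ES -> DT -> FM -> GM -> TD -> MR -> FJ -> YA -> RZ -> SH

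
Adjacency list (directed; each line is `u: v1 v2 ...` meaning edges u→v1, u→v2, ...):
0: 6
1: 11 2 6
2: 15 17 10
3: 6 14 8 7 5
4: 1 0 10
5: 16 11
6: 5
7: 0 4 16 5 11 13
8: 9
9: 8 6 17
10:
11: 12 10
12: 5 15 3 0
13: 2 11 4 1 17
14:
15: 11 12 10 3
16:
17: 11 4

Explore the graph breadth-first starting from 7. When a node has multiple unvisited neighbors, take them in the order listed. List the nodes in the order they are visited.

7, 0, 4, 16, 5, 11, 13, 6, 1, 10, 12, 2, 17, 15, 3, 14, 8, 9

Visit 7; enqueue 0, 4, 16, 5, 11, 13 → queue [0, 4, 16, 5, 11, 13]
Visit 0; enqueue 6 → queue [4, 16, 5, 11, 13, 6]
Visit 4; enqueue 1, 10 → queue [16, 5, 11, 13, 6, 1, 10]
Visit 16 → queue [5, 11, 13, 6, 1, 10]
Visit 5 → queue [11, 13, 6, 1, 10]
Visit 11; enqueue 12 → queue [13, 6, 1, 10, 12]
Visit 13; enqueue 2, 17 → queue [6, 1, 10, 12, 2, 17]
Visit 6 → queue [1, 10, 12, 2, 17]
Visit 1 → queue [10, 12, 2, 17]
Visit 10 → queue [12, 2, 17]
Visit 12; enqueue 15, 3 → queue [2, 17, 15, 3]
Visit 2 → queue [17, 15, 3]
Visit 17 → queue [15, 3]
Visit 15 → queue [3]
Visit 3; enqueue 14, 8 → queue [14, 8]
Visit 14 → queue [8]
Visit 8; enqueue 9 → queue [9]
Visit 9 → queue []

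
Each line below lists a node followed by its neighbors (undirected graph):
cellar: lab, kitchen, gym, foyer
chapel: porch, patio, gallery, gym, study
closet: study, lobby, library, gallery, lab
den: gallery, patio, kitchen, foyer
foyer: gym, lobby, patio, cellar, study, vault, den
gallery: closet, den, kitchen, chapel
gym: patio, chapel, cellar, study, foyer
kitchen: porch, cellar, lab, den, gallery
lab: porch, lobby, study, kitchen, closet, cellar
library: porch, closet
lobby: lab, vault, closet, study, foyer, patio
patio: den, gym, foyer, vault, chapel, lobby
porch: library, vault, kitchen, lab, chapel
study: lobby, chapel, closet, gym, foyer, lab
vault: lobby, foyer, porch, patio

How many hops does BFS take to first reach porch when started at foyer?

2

Level 0: foyer
Level 1: cellar, den, gym, lobby, patio, study, vault
Level 2: chapel, closet, gallery, kitchen, lab, porch
Level 3: library
porch first appears at level 2.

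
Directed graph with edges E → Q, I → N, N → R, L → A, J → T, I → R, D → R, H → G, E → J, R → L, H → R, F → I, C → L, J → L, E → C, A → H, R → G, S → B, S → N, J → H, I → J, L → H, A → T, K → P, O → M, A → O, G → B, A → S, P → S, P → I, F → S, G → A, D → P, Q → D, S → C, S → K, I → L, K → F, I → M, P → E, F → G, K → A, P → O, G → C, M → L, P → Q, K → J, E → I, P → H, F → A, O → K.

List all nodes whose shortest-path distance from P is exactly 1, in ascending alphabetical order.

Level 0: P
Level 1: E, H, I, O, Q, S
Level 2: B, C, D, G, J, K, L, M, N, R
Level 3: A, F, T

E, H, I, O, Q, S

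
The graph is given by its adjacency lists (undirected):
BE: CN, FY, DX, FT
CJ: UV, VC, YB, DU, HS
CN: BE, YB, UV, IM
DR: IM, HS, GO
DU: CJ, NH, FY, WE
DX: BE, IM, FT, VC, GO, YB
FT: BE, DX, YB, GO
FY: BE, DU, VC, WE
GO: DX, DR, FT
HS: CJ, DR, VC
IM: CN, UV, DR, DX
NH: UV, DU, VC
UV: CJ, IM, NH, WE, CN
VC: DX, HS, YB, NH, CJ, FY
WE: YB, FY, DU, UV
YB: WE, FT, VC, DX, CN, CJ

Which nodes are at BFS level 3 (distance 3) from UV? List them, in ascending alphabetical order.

Level 0: UV
Level 1: CJ, CN, IM, NH, WE
Level 2: BE, DR, DU, DX, FY, HS, VC, YB
Level 3: FT, GO

FT, GO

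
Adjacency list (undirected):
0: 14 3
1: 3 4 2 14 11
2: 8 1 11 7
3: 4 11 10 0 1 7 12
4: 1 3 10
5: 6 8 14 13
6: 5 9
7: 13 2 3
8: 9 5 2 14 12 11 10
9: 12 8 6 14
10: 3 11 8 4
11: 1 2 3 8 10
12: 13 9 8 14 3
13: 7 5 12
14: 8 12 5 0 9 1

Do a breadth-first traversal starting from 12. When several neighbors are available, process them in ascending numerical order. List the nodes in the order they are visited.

Visit 12; enqueue 3, 8, 9, 13, 14 → queue [3, 8, 9, 13, 14]
Visit 3; enqueue 0, 1, 4, 7, 10, 11 → queue [8, 9, 13, 14, 0, 1, 4, 7, 10, 11]
Visit 8; enqueue 2, 5 → queue [9, 13, 14, 0, 1, 4, 7, 10, 11, 2, 5]
Visit 9; enqueue 6 → queue [13, 14, 0, 1, 4, 7, 10, 11, 2, 5, 6]
Visit 13 → queue [14, 0, 1, 4, 7, 10, 11, 2, 5, 6]
Visit 14 → queue [0, 1, 4, 7, 10, 11, 2, 5, 6]
Visit 0 → queue [1, 4, 7, 10, 11, 2, 5, 6]
Visit 1 → queue [4, 7, 10, 11, 2, 5, 6]
Visit 4 → queue [7, 10, 11, 2, 5, 6]
Visit 7 → queue [10, 11, 2, 5, 6]
Visit 10 → queue [11, 2, 5, 6]
Visit 11 → queue [2, 5, 6]
Visit 2 → queue [5, 6]
Visit 5 → queue [6]
Visit 6 → queue []

12, 3, 8, 9, 13, 14, 0, 1, 4, 7, 10, 11, 2, 5, 6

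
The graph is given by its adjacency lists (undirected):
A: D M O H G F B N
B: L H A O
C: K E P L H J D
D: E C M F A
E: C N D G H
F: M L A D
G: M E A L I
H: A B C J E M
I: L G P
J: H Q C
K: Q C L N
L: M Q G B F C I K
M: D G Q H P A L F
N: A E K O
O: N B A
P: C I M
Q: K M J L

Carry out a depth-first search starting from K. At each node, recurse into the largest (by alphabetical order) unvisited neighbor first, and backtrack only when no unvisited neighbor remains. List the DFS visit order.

K, Q, M, P, I, L, G, E, N, O, B, H, J, C, D, F, A

Visit K
K → Q
Q → M
M → P
P → I
I → L
L → G
G → E
E → N
N → O
O → B
B → H
H → J
J → C
C → D
D → F
F → A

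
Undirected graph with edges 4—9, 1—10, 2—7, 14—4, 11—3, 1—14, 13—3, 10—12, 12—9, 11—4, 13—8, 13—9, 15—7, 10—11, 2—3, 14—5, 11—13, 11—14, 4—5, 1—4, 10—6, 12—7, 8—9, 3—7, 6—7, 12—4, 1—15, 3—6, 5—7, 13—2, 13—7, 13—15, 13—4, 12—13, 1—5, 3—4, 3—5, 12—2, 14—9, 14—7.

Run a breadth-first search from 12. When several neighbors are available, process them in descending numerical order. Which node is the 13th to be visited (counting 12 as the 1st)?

Visit 12; enqueue 13, 10, 9, 7, 4, 2 → queue [13, 10, 9, 7, 4, 2]
Visit 13; enqueue 15, 11, 8, 3 → queue [10, 9, 7, 4, 2, 15, 11, 8, 3]
Visit 10; enqueue 6, 1 → queue [9, 7, 4, 2, 15, 11, 8, 3, 6, 1]
Visit 9; enqueue 14 → queue [7, 4, 2, 15, 11, 8, 3, 6, 1, 14]
Visit 7; enqueue 5 → queue [4, 2, 15, 11, 8, 3, 6, 1, 14, 5]
Visit 4 → queue [2, 15, 11, 8, 3, 6, 1, 14, 5]
Visit 2 → queue [15, 11, 8, 3, 6, 1, 14, 5]
Visit 15 → queue [11, 8, 3, 6, 1, 14, 5]
Visit 11 → queue [8, 3, 6, 1, 14, 5]
Visit 8 → queue [3, 6, 1, 14, 5]
Visit 3 → queue [6, 1, 14, 5]
Visit 6 → queue [1, 14, 5]
Visit 1 → queue [14, 5]
Visit 14 → queue [5]
Visit 5 → queue []

Visit order: 12, 13, 10, 9, 7, 4, 2, 15, 11, 8, 3, 6, 1, 14, 5

1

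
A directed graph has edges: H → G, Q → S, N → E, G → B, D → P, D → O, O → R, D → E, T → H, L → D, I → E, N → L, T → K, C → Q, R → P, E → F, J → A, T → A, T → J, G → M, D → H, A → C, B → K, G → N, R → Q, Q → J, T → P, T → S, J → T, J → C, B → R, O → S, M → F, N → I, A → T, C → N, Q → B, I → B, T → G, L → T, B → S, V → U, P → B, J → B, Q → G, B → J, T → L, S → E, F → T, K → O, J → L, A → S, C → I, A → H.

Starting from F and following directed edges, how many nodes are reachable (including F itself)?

20

BFS from F visits: F, T, S, P, L, K, J, H, G, A, E, B, D, O, C, N, M, R, Q, I
Reachable nodes: 20 of 22 total.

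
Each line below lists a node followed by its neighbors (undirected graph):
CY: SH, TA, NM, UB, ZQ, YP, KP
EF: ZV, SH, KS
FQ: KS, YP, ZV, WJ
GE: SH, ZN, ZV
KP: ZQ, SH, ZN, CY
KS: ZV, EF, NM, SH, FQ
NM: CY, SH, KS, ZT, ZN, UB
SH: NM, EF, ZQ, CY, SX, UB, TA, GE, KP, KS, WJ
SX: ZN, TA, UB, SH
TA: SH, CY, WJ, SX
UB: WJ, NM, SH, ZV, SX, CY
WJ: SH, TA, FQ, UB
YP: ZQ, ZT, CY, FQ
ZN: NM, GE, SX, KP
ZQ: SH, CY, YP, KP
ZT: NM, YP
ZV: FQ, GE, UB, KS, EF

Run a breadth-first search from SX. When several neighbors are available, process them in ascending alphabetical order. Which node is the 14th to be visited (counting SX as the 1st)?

ZV

Visit SX; enqueue SH, TA, UB, ZN → queue [SH, TA, UB, ZN]
Visit SH; enqueue CY, EF, GE, KP, KS, NM, WJ, ZQ → queue [TA, UB, ZN, CY, EF, GE, KP, KS, NM, WJ, ZQ]
Visit TA → queue [UB, ZN, CY, EF, GE, KP, KS, NM, WJ, ZQ]
Visit UB; enqueue ZV → queue [ZN, CY, EF, GE, KP, KS, NM, WJ, ZQ, ZV]
Visit ZN → queue [CY, EF, GE, KP, KS, NM, WJ, ZQ, ZV]
Visit CY; enqueue YP → queue [EF, GE, KP, KS, NM, WJ, ZQ, ZV, YP]
Visit EF → queue [GE, KP, KS, NM, WJ, ZQ, ZV, YP]
Visit GE → queue [KP, KS, NM, WJ, ZQ, ZV, YP]
Visit KP → queue [KS, NM, WJ, ZQ, ZV, YP]
Visit KS; enqueue FQ → queue [NM, WJ, ZQ, ZV, YP, FQ]
Visit NM; enqueue ZT → queue [WJ, ZQ, ZV, YP, FQ, ZT]
Visit WJ → queue [ZQ, ZV, YP, FQ, ZT]
Visit ZQ → queue [ZV, YP, FQ, ZT]
Visit ZV → queue [YP, FQ, ZT]
Visit YP → queue [FQ, ZT]
Visit FQ → queue [ZT]
Visit ZT → queue []

Visit order: SX, SH, TA, UB, ZN, CY, EF, GE, KP, KS, NM, WJ, ZQ, ZV, YP, FQ, ZT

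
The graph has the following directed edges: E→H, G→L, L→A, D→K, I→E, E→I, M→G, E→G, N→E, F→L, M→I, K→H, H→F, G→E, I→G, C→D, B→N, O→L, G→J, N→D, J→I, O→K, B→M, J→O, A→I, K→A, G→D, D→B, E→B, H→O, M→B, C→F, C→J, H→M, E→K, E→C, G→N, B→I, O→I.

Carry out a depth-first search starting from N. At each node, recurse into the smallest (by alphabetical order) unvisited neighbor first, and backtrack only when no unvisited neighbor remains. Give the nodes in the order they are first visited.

N D B I E C F L A J O K H M G

Visit N
N → D
D → B
B → I
I → E
E → C
C → F
F → L
L → A
C → J
J → O
O → K
K → H
H → M
M → G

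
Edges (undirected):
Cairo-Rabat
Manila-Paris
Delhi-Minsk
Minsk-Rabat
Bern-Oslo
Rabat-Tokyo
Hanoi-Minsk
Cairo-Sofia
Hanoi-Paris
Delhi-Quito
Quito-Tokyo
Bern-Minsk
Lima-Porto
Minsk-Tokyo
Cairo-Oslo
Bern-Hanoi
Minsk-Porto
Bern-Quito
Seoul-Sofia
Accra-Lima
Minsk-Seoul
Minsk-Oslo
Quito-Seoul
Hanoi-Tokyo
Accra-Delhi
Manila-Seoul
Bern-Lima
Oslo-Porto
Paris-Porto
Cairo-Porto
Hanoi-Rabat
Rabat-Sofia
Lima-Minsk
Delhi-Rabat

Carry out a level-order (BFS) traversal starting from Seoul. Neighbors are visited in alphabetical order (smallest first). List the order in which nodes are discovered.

Seoul Manila Minsk Quito Sofia Paris Bern Delhi Hanoi Lima Oslo Porto Rabat Tokyo Cairo Accra

Visit Seoul; enqueue Manila, Minsk, Quito, Sofia → queue [Manila, Minsk, Quito, Sofia]
Visit Manila; enqueue Paris → queue [Minsk, Quito, Sofia, Paris]
Visit Minsk; enqueue Bern, Delhi, Hanoi, Lima, Oslo, Porto, Rabat, Tokyo → queue [Quito, Sofia, Paris, Bern, Delhi, Hanoi, Lima, Oslo, Porto, Rabat, Tokyo]
Visit Quito → queue [Sofia, Paris, Bern, Delhi, Hanoi, Lima, Oslo, Porto, Rabat, Tokyo]
Visit Sofia; enqueue Cairo → queue [Paris, Bern, Delhi, Hanoi, Lima, Oslo, Porto, Rabat, Tokyo, Cairo]
Visit Paris → queue [Bern, Delhi, Hanoi, Lima, Oslo, Porto, Rabat, Tokyo, Cairo]
Visit Bern → queue [Delhi, Hanoi, Lima, Oslo, Porto, Rabat, Tokyo, Cairo]
Visit Delhi; enqueue Accra → queue [Hanoi, Lima, Oslo, Porto, Rabat, Tokyo, Cairo, Accra]
Visit Hanoi → queue [Lima, Oslo, Porto, Rabat, Tokyo, Cairo, Accra]
Visit Lima → queue [Oslo, Porto, Rabat, Tokyo, Cairo, Accra]
Visit Oslo → queue [Porto, Rabat, Tokyo, Cairo, Accra]
Visit Porto → queue [Rabat, Tokyo, Cairo, Accra]
Visit Rabat → queue [Tokyo, Cairo, Accra]
Visit Tokyo → queue [Cairo, Accra]
Visit Cairo → queue [Accra]
Visit Accra → queue []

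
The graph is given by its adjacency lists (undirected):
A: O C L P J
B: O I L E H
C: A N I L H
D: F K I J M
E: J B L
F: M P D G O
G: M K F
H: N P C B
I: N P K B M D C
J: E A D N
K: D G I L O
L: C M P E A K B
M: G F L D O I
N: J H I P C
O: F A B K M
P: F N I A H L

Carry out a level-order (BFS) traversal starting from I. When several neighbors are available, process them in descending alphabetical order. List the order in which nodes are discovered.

I, P, N, M, K, D, C, B, L, H, F, A, J, O, G, E

Visit I; enqueue P, N, M, K, D, C, B → queue [P, N, M, K, D, C, B]
Visit P; enqueue L, H, F, A → queue [N, M, K, D, C, B, L, H, F, A]
Visit N; enqueue J → queue [M, K, D, C, B, L, H, F, A, J]
Visit M; enqueue O, G → queue [K, D, C, B, L, H, F, A, J, O, G]
Visit K → queue [D, C, B, L, H, F, A, J, O, G]
Visit D → queue [C, B, L, H, F, A, J, O, G]
Visit C → queue [B, L, H, F, A, J, O, G]
Visit B; enqueue E → queue [L, H, F, A, J, O, G, E]
Visit L → queue [H, F, A, J, O, G, E]
Visit H → queue [F, A, J, O, G, E]
Visit F → queue [A, J, O, G, E]
Visit A → queue [J, O, G, E]
Visit J → queue [O, G, E]
Visit O → queue [G, E]
Visit G → queue [E]
Visit E → queue []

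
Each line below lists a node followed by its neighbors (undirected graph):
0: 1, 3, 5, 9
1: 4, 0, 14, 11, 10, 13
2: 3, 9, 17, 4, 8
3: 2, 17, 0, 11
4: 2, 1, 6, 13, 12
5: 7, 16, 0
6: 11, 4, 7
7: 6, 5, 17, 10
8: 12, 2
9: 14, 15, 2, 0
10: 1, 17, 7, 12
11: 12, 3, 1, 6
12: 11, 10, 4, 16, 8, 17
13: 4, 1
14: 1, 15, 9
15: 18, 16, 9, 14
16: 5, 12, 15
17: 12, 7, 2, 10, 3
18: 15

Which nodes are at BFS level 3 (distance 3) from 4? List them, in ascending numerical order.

Level 0: 4
Level 1: 1, 2, 6, 12, 13
Level 2: 0, 3, 7, 8, 9, 10, 11, 14, 16, 17
Level 3: 5, 15
Level 4: 18

5, 15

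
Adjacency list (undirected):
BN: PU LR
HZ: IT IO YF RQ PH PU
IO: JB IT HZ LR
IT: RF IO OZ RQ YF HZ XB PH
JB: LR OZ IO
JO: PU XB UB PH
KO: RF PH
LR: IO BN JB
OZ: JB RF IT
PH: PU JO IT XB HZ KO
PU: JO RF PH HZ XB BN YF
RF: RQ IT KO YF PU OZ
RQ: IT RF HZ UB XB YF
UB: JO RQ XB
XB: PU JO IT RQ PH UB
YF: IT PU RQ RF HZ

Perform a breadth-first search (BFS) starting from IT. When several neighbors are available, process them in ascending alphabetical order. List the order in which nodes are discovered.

Visit IT; enqueue HZ, IO, OZ, PH, RF, RQ, XB, YF → queue [HZ, IO, OZ, PH, RF, RQ, XB, YF]
Visit HZ; enqueue PU → queue [IO, OZ, PH, RF, RQ, XB, YF, PU]
Visit IO; enqueue JB, LR → queue [OZ, PH, RF, RQ, XB, YF, PU, JB, LR]
Visit OZ → queue [PH, RF, RQ, XB, YF, PU, JB, LR]
Visit PH; enqueue JO, KO → queue [RF, RQ, XB, YF, PU, JB, LR, JO, KO]
Visit RF → queue [RQ, XB, YF, PU, JB, LR, JO, KO]
Visit RQ; enqueue UB → queue [XB, YF, PU, JB, LR, JO, KO, UB]
Visit XB → queue [YF, PU, JB, LR, JO, KO, UB]
Visit YF → queue [PU, JB, LR, JO, KO, UB]
Visit PU; enqueue BN → queue [JB, LR, JO, KO, UB, BN]
Visit JB → queue [LR, JO, KO, UB, BN]
Visit LR → queue [JO, KO, UB, BN]
Visit JO → queue [KO, UB, BN]
Visit KO → queue [UB, BN]
Visit UB → queue [BN]
Visit BN → queue []

IT -> HZ -> IO -> OZ -> PH -> RF -> RQ -> XB -> YF -> PU -> JB -> LR -> JO -> KO -> UB -> BN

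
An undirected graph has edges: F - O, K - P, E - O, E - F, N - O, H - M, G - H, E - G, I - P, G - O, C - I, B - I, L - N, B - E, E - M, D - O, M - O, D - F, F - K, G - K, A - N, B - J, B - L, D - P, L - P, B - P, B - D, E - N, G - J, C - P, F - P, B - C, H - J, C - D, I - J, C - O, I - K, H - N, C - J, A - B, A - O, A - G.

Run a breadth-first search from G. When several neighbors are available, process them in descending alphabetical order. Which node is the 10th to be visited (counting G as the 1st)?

F

Visit G; enqueue O, K, J, H, E, A → queue [O, K, J, H, E, A]
Visit O; enqueue N, M, F, D, C → queue [K, J, H, E, A, N, M, F, D, C]
Visit K; enqueue P, I → queue [J, H, E, A, N, M, F, D, C, P, I]
Visit J; enqueue B → queue [H, E, A, N, M, F, D, C, P, I, B]
Visit H → queue [E, A, N, M, F, D, C, P, I, B]
Visit E → queue [A, N, M, F, D, C, P, I, B]
Visit A → queue [N, M, F, D, C, P, I, B]
Visit N; enqueue L → queue [M, F, D, C, P, I, B, L]
Visit M → queue [F, D, C, P, I, B, L]
Visit F → queue [D, C, P, I, B, L]
Visit D → queue [C, P, I, B, L]
Visit C → queue [P, I, B, L]
Visit P → queue [I, B, L]
Visit I → queue [B, L]
Visit B → queue [L]
Visit L → queue []

Visit order: G, O, K, J, H, E, A, N, M, F, D, C, P, I, B, L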